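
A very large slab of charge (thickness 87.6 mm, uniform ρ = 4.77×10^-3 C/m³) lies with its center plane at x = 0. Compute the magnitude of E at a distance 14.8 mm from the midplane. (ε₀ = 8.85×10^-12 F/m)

|E| ≈ 7.98e6 N/C

By symmetry E is perpendicular to the slab. A Gaussian pillbox from −14.8 mm to +14.8 mm (face area A) lies entirely within the slab.
Q_enc = ρ·(2x)·A and flux = 2EA, so 2EA = 2ρxA/ε₀ ⇒ E = |ρ|x/ε₀.
E = (4.77e-3)(0.0148)/(8.85×10^-12) = 7.98×10^6 N/C.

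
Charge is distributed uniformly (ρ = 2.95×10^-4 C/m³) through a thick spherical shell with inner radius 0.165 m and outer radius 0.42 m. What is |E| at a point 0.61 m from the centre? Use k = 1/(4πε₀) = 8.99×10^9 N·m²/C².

|E| = 2.08×10^6 V/m

Use a concentric Gaussian sphere at r = 0.61 m (r > 0.42 m, enclosing the whole shell).
Q_enc = ρ·(4π/3)(b³ − a³) = (2.95×10^-4)·(4π/3)·((0.42)³ − (0.165)³) = 8.60e-5 C.
By Gauss's law, ∮E·dA = E·4πr² = Q_enc/ε₀.
E = k|Q_enc|/r² = (8.99×10^9)(8.60×10^-5)/(0.61)² = 2.08e6 N/C.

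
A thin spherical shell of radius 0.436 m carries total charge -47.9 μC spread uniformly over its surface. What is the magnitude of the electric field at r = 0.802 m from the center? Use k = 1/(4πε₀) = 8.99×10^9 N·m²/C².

Take a concentric spherical Gaussian surface of radius r = 0.802 m (r > 0.436 m).
The entire shell is enclosed: Q_enc = -4.79×10^-5 C.
By Gauss's law, ∮E·dA = E·4πr² = Q_enc/ε₀.
E = k|Q_enc|/r² = (8.99×10^9)(4.79×10^-5)/(0.802)² = 6.69×10^5 N/C.

|E| ≈ 6.69×10^5 V/m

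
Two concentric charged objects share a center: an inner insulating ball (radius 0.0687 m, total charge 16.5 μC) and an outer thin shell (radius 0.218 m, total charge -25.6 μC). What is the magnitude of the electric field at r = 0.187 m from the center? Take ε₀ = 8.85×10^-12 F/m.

|E| ≈ 4.24×10^6 V/m

Use a concentric Gaussian sphere at r = 0.187 m (between the bodies, 0.0687 m < r < 0.218 m).
Only the inner charge is enclosed; the outer shell contributes nothing inside itself. Q_enc = 16.5 μC = 1.65×10^-5 C.
Applying ∮E·dA = Q_enc/ε₀ with Φ = E(4πr²):
E = |Q_enc|/(4πε₀r²) = (1.65e-5)/(4π·8.85×10^-12·(0.187)²) = 4.24e6 N/C.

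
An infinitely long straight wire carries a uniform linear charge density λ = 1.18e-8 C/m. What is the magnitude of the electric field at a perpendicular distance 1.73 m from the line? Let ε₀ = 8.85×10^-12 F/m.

Take a coaxial cylindrical Gaussian surface of radius r = 1.73 m and length L.
Q_enc = λL, so λ_enc = 1.18e-8 C/m.
By Gauss's law (flux through the curved wall only), E·2πrL = λ_enc L/ε₀.
E = |λ_enc|/(2πε₀r) = (1.18e-8)/(2π·8.85×10^-12·1.73) = 123 N/C.

|E| = 123 V/m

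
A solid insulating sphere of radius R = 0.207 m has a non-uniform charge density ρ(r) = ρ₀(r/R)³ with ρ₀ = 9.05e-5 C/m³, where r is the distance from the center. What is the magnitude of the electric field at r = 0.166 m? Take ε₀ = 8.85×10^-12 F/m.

By spherical symmetry E is radial; choose a Gaussian sphere of radius r = 0.166 m (r < R).
Q_enc = ∫₀^r ρ(r')·4πr'² dr' = (4πρ₀/R³) ∫₀^r r'^5 dr' = 4πρ₀ r^6/(6·R³) = 4.471×10^-7 C.
Applying ∮E·dA = Q_enc/ε₀ with Φ = E(4πr²):
E = |Q_enc|/(4πε₀r²) = (4.471×10^-7)/(4π·8.85×10^-12·(0.166)²) = 1.46×10^5 N/C.

E ≈ 1.46×10^5 N/C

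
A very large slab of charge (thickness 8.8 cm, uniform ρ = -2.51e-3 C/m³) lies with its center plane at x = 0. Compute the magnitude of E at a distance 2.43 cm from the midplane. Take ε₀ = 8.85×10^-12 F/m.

|E| = 6.89×10^6 V/m

By symmetry E is perpendicular to the slab. A Gaussian pillbox from −2.43 cm to +2.43 cm (face area A) lies entirely within the slab.
Q_enc = ρ·(2x)·A and flux = 2EA, so 2EA = 2ρxA/ε₀ ⇒ E = |ρ|x/ε₀.
E = (2.51e-3)(0.0243)/(8.85×10^-12) = 6.89e6 N/C.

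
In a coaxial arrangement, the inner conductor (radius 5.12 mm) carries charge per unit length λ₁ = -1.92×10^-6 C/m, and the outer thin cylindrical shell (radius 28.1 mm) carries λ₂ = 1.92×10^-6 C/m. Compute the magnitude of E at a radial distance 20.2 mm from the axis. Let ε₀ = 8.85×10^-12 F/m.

Coaxial Gaussian cylinder, radius r = 20.2 mm, length L (between the conductors, 5.12 mm < r < 28.1 mm).
Only the inner wire is enclosed; the outer shell contributes nothing inside itself. λ_enc = λ₁ = -1.92e-6 C/m.
By Gauss's law (flux through the curved wall only), E·2πrL = λ_enc L/ε₀.
E = |λ_enc|/(2πε₀r) = (1.92×10^-6)/(2π·8.85×10^-12·0.0202) = 1.71e6 N/C.

|E| ≈ 1.71×10^6 V/m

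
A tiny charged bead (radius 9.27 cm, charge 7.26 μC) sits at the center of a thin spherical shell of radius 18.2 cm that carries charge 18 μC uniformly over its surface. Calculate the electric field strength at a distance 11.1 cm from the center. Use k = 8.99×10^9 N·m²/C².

|E| ≈ 5.30e6 V/m

Take a concentric spherical Gaussian surface of radius r = 11.1 cm (between the bodies, 9.27 cm < r < 18.2 cm).
Only the inner charge is enclosed; the outer shell contributes nothing inside itself. Q_enc = 7.26 μC = 7.26e-6 C.
Since E is radial and uniform over the Gaussian sphere, Φ = E·4πr² = Q_enc/ε₀.
E = k|Q_enc|/r² = (8.99×10^9)(7.26×10^-6)/(0.111)² = 5.30e6 N/C.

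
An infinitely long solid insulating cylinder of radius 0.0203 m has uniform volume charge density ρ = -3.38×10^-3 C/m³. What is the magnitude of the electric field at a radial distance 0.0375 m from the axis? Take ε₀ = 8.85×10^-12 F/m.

|E| = 2.10×10^6 N/C

By cylindrical symmetry E is radial; use a coaxial Gaussian cylinder of radius 0.0375 m and length L (r > 0.0203 m, full cross-section enclosed).
λ_enc = ρ·πR² = (-3.38×10^-3)π(0.0203)² = -4.376×10^-6 C/m.
Since E is radial and uniform over the curved surface, Φ = E·2πrL = Q_enc/ε₀ = λ_enc L/ε₀.
E = |λ_enc|/(2πε₀r) = (4.376×10^-6)/(2π·8.85×10^-12·0.0375) = 2.10e6 N/C.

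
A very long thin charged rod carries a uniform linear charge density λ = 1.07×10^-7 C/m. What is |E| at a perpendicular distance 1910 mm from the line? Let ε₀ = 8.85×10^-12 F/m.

|E| = 1.01×10^3 N/C

Coaxial Gaussian cylinder, radius r = 1910 mm, length L.
Q_enc = λL, so λ_enc = 1.07e-7 C/m.
Applying ∮E·dA = Q_enc/ε₀ with the end caps contributing no flux:
E = |λ_enc|/(2πε₀r) = (1.07e-7)/(2π·8.85×10^-12·1.91) = 1.01×10^3 N/C.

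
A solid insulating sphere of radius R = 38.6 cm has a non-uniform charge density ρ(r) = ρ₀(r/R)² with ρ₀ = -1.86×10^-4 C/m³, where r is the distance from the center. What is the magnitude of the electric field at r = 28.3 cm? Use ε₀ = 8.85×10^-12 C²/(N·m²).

E ≈ 6.39e5 N/C

Use a concentric Gaussian sphere at r = 28.3 cm (r < R).
Integrate the density: Q_enc = 4π ∫₀^r ρ₀(r'/R)^2 r'² dr' = 4πρ₀ r^5/(5·R²) = -5.695×10^-6 C.
Gauss's law: E·4πr² = Q_enc/ε₀.
E = |Q_enc|/(4πε₀r²) = (5.695e-6)/(4π·8.85×10^-12·(0.283)²) = 6.39×10^5 N/C.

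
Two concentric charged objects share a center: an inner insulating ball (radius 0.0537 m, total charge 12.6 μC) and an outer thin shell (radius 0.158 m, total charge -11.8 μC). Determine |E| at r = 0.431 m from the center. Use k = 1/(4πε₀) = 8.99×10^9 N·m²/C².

E ≈ 3.87e4 N/C

Symmetry ⇒ E = E(r) r̂. Gaussian sphere of radius r = 0.431 m (r > 0.158 m, enclosing both).
Q_enc = (12.6 μC) + (-11.8 μC) = 8.00e-7 C.
Gauss's law: E·4πr² = Q_enc/ε₀.
E = k|Q_enc|/r² = (8.99×10^9)(8.00×10^-7)/(0.431)² = 3.87×10^4 N/C.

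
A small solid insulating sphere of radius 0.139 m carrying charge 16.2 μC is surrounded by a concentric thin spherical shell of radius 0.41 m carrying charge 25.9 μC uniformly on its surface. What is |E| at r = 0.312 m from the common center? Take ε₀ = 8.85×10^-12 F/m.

1.50e6 N/C

Use a concentric Gaussian sphere at r = 0.312 m (between the bodies, 0.139 m < r < 0.41 m).
Only the inner charge is enclosed; the outer shell contributes nothing inside itself. Q_enc = 16.2 μC = 1.62×10^-5 C.
Gauss's law: E·4πr² = Q_enc/ε₀.
E = |Q_enc|/(4πε₀r²) = (1.62e-5)/(4π·8.85×10^-12·(0.312)²) = 1.50×10^6 N/C.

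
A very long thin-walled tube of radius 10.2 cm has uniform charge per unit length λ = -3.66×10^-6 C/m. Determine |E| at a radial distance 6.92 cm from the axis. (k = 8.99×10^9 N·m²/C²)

E = 0

Take a coaxial cylindrical Gaussian surface of radius r = 6.92 cm and length L (r < 10.2 cm, inside the shell).
No charge is enclosed, so Gauss's law gives E·2πrL = 0 ⇒ E = 0.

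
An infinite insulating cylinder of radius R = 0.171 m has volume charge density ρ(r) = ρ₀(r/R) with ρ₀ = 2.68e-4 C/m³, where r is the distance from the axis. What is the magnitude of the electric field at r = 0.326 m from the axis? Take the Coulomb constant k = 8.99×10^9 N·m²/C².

Coaxial Gaussian cylinder, radius r = 0.326 m, length L (r > R, full charge per length enclosed).
λ_enc = 2π ∫₀^R ρ₀(r'/R)^1 r' dr' = 2πρ₀R²/3 = 1.641×10^-5 C/m.
Applying ∮E·dA = Q_enc/ε₀ with the end caps contributing no flux:
E = 2k|λ_enc|/r = 2(8.99×10^9)(1.641×10^-5)/(0.326) = 9.05e5 N/C.

E ≈ 9.05×10^5 V/m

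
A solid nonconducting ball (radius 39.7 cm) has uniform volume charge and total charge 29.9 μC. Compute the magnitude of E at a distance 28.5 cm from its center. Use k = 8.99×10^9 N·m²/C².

Take a concentric spherical Gaussian surface of radius r = 28.5 cm (r < R).
For a uniform sphere the enclosed fraction is (r/R)³, so Q_enc = (29.9 μC)(0.285/0.397)³ = 1.106×10^-5 C.
Gauss's law: E·4πr² = Q_enc/ε₀.
E = k|Q_enc|/r² = (8.99×10^9)(1.106e-5)/(0.285)² = 1.22e6 N/C.

1.22e6 N/C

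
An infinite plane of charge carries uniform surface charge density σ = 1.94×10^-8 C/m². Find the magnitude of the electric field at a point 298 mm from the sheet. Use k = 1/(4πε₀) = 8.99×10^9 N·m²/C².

E ≈ 1.10×10^3 N/C

The symmetry is planar: E is normal to the sheet and the same magnitude on both sides. Take a pillbox straddling the sheet with end-cap area A.
Flux Φ = 2EA and Q_enc = σA, so 2EA = σA/ε₀ ⇒ E = |σ|/(2ε₀), independent of distance.
E = 2πk|σ| = 2π(8.99×10^9)(1.94×10^-8) = 1.10e3 N/C.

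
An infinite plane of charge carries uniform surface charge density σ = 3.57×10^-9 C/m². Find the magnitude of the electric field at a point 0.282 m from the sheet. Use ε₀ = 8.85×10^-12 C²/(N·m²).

|E| ≈ 202 N/C

Choose a cylindrical pillbox piercing the sheet, end faces (area A) parallel to it.
Flux Φ = 2EA and Q_enc = σA, so 2EA = σA/ε₀ ⇒ E = |σ|/(2ε₀), independent of distance.
E = |σ|/(2ε₀) = (3.57e-9)/(2·8.85×10^-12) = 202 N/C.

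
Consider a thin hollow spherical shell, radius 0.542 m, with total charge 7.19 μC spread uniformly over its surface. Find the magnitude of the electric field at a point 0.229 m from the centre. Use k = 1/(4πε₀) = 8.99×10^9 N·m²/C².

E = 0 (no enclosed charge)

By spherical symmetry E is radial; choose a Gaussian sphere of radius r = 0.229 m (inside the shell, r < 0.542 m).
No charge lies within this surface, so Q_enc = 0 and Gauss's law gives E·4πr² = 0 ⇒ E = 0.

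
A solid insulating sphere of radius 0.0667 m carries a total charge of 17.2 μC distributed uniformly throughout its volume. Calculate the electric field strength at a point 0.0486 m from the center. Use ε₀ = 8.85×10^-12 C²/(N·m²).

Take a concentric spherical Gaussian surface of radius r = 0.0486 m (r < R).
For a uniform sphere the enclosed fraction is (r/R)³, so Q_enc = (17.2 μC)(0.0486/0.0667)³ = 6.654×10^-6 C.
By Gauss's law, ∮E·dA = E·4πr² = Q_enc/ε₀.
E = |Q_enc|/(4πε₀r²) = (6.654×10^-6)/(4π·8.85×10^-12·(0.0486)²) = 2.53×10^7 N/C.

E = 2.53e7 N/C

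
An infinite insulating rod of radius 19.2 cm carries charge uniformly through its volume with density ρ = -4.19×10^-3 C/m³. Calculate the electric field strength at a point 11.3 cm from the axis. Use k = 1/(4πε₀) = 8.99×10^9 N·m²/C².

E = 2.67e7 V/m

Coaxial Gaussian cylinder, radius r = 11.3 cm, length L (r < R).
Enclosed charge per unit length: λ_enc = ρ·πr² = (-4.19×10^-3)π(0.113)² = -1.681×10^-4 C/m.
Gauss's law: E·2πrL = λ_enc L/ε₀.
E = 2k|λ_enc|/r = 2(8.99×10^9)(1.681e-4)/(0.113) = 2.67×10^7 N/C.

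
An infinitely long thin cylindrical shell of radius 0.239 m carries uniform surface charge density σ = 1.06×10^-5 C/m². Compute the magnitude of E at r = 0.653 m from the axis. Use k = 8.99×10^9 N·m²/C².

E = 4.38e5 N/C

Coaxial Gaussian cylinder, radius r = 0.653 m, length L (r > 0.239 m).
The whole shell is enclosed: λ_enc = σ·2πR = (1.06×10^-5)·2π·(0.239) = 1.592×10^-5 C/m.
By Gauss's law (flux through the curved wall only), E·2πrL = λ_enc L/ε₀.
E = 2k|λ_enc|/r = 2(8.99×10^9)(1.592e-5)/(0.653) = 4.38×10^5 N/C.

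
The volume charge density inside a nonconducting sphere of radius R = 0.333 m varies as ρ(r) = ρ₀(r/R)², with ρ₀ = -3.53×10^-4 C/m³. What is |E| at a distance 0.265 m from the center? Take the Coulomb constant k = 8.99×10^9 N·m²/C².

By spherical symmetry E is radial; choose a Gaussian sphere of radius r = 0.265 m (r < R).
Q_enc = ∫₀^r ρ(r')·4πr'² dr' = (4πρ₀/R²) ∫₀^r r'^4 dr' = 4πρ₀ r^5/(5·R²) = -1.046e-5 C.
Since E is radial and uniform over the Gaussian sphere, Φ = E·4πr² = Q_enc/ε₀.
E = k|Q_enc|/r² = (8.99×10^9)(1.046×10^-5)/(0.265)² = 1.34×10^6 N/C.

E = 1.34e6 N/C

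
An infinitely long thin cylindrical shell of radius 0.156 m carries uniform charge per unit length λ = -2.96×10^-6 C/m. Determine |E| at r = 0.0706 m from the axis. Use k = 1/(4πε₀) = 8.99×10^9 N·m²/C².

Take a coaxial cylindrical Gaussian surface of radius r = 0.0706 m and length L (r < 0.156 m, inside the shell).
No charge is enclosed, so Gauss's law gives E·2πrL = 0 ⇒ E = 0.

E = 0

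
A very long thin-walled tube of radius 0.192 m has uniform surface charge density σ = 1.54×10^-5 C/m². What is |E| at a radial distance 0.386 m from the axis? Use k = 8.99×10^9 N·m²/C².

8.65×10^5 V/m

By cylindrical symmetry E is radial; use a coaxial Gaussian cylinder of radius 0.386 m and length L (r > 0.192 m).
The whole shell is enclosed: λ_enc = σ·2πR = (1.54e-5)·2π·(0.192) = 1.858×10^-5 C/m.
Applying ∮E·dA = Q_enc/ε₀ with the end caps contributing no flux:
E = 2k|λ_enc|/r = 2(8.99×10^9)(1.858×10^-5)/(0.386) = 8.65×10^5 N/C.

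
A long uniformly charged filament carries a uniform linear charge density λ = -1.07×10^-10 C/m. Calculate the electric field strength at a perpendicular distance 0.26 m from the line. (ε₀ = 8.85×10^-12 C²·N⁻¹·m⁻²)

By cylindrical symmetry E is radial; use a coaxial Gaussian cylinder of radius 0.26 m and length L.
Q_enc = λL, so λ_enc = -1.07e-10 C/m.
Since E is radial and uniform over the curved surface, Φ = E·2πrL = Q_enc/ε₀ = λ_enc L/ε₀.
E = |λ_enc|/(2πε₀r) = (1.07×10^-10)/(2π·8.85×10^-12·0.26) = 7.4 N/C.

|E| ≈ 7.4 N/C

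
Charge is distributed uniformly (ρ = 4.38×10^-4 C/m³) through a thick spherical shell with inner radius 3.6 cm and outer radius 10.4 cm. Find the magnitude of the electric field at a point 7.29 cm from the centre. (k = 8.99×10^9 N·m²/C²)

E = 1.06e6 N/C

Use a concentric Gaussian sphere at r = 7.29 cm (within the shell material, 3.6 cm < r < 10.4 cm).
Only the shell between 3.6 cm and r is enclosed: Q_enc = ρ·(4π/3)(r³ − a³) = (4.38×10^-4)·(4π/3)·((0.0729)³ − (0.036)³) = 6.252×10^-7 C.
By Gauss's law, ∮E·dA = E·4πr² = Q_enc/ε₀.
E = k|Q_enc|/r² = (8.99×10^9)(6.252×10^-7)/(0.0729)² = 1.06×10^6 N/C.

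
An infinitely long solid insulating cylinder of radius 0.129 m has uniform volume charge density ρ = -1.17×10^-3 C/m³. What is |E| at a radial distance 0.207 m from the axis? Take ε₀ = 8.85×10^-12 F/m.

Choose a coaxial cylinder of radius r = 0.207 m (arbitrary length L) as the Gaussian surface (r > 0.129 m, full cross-section enclosed).
λ_enc = ρ·πR² = (-1.17×10^-3)π(0.129)² = -6.117×10^-5 C/m.
Since E is radial and uniform over the curved surface, Φ = E·2πrL = Q_enc/ε₀ = λ_enc L/ε₀.
E = |λ_enc|/(2πε₀r) = (6.117×10^-5)/(2π·8.85×10^-12·0.207) = 5.31×10^6 N/C.

E = 5.31×10^6 V/m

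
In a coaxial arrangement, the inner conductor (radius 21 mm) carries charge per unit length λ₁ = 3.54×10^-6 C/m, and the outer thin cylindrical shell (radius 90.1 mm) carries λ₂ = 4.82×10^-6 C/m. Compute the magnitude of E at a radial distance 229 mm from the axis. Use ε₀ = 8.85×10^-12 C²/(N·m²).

E = 6.57×10^5 N/C

Choose a coaxial cylinder of radius r = 229 mm (arbitrary length L) as the Gaussian surface (r > 90.1 mm, enclosing both).
λ_enc = λ₁ + λ₂ = (3.54×10^-6) + (4.82×10^-6) = 8.36×10^-6 C/m.
Gauss's law: E·2πrL = λ_enc L/ε₀.
E = |λ_enc|/(2πε₀r) = (8.36×10^-6)/(2π·8.85×10^-12·0.229) = 6.57×10^5 N/C.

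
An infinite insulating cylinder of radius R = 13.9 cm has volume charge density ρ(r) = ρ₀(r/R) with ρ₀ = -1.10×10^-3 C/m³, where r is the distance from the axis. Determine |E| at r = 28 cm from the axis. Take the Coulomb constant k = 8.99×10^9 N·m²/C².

Coaxial Gaussian cylinder, radius r = 28 cm, length L (r > R, full charge per length enclosed).
λ_enc = 2π ∫₀^R ρ₀(r'/R)^1 r' dr' = 2πρ₀R²/3 = -4.451×10^-5 C/m.
By Gauss's law (flux through the curved wall only), E·2πrL = λ_enc L/ε₀.
E = 2k|λ_enc|/r = 2(8.99×10^9)(4.451×10^-5)/(0.28) = 2.86×10^6 N/C.

|E| = 2.86e6 N/C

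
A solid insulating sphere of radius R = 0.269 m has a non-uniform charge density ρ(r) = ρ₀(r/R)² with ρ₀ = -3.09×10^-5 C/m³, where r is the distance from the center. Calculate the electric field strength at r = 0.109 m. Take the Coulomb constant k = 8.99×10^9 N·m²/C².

Symmetry ⇒ E = E(r) r̂. Gaussian sphere of radius r = 0.109 m (r < R).
Integrate the density: Q_enc = 4π ∫₀^r ρ₀(r'/R)^2 r'² dr' = 4πρ₀ r^5/(5·R²) = -1.651×10^-8 C.
Since E is radial and uniform over the Gaussian sphere, Φ = E·4πr² = Q_enc/ε₀.
E = k|Q_enc|/r² = (8.99×10^9)(1.651×10^-8)/(0.109)² = 1.25×10^4 N/C.

E ≈ 1.25e4 V/m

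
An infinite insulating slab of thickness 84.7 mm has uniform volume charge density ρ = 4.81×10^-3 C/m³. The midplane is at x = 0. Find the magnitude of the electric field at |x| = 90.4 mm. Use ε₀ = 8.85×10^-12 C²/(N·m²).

E ≈ 2.30e7 V/m

The point |x| = 90.4 mm lies outside the slab (half-thickness 0.04235 m). A symmetric pillbox spanning the full slab encloses Q_enc = ρ·d·A.
Flux = 2EA ⇒ E = |ρ|d/(2ε₀), independent of distance outside.
E = (4.81×10^-3)(0.0847)/(2·8.85×10^-12) = 2.30e7 N/C.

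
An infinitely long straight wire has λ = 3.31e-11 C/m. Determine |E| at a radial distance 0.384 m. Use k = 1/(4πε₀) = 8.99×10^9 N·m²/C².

E = 1.55 N/C

By cylindrical symmetry E is radial; use a coaxial Gaussian cylinder of radius 0.384 m and length L.
Q_enc = λL, so λ_enc = 3.31×10^-11 C/m.
Applying ∮E·dA = Q_enc/ε₀ with the end caps contributing no flux:
E = 2k|λ_enc|/r = 2(8.99×10^9)(3.31×10^-11)/(0.384) = 1.55 N/C.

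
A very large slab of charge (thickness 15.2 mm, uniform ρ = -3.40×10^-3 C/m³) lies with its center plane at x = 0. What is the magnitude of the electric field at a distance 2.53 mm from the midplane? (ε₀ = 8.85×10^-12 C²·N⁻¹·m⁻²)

By symmetry E is perpendicular to the slab. A Gaussian pillbox from −2.53 mm to +2.53 mm (face area A) lies entirely within the slab.
Q_enc = ρ·(2x)·A and flux = 2EA, so 2EA = 2ρxA/ε₀ ⇒ E = |ρ|x/ε₀.
E = (3.40×10^-3)(0.00253)/(8.85×10^-12) = 9.72×10^5 N/C.

E ≈ 9.72e5 N/C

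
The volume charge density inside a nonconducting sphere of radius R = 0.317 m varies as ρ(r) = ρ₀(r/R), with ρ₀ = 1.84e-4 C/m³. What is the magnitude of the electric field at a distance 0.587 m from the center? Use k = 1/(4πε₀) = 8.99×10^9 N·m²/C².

E = 4.80×10^5 N/C

Symmetry ⇒ E = E(r) r̂. Gaussian sphere of radius r = 0.587 m (r > R, all charge enclosed).
Q_enc = 4π ∫₀^R ρ₀(r'/R)^1 r'² dr' = 4πρ₀R³/4 = 1.841×10^-5 C.
Applying ∮E·dA = Q_enc/ε₀ with Φ = E(4πr²):
E = k|Q_enc|/r² = (8.99×10^9)(1.841e-5)/(0.587)² = 4.80×10^5 N/C.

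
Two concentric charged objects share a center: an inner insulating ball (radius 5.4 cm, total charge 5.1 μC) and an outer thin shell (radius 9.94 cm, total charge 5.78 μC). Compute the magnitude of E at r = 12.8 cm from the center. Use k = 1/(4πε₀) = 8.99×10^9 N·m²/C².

5.97×10^6 N/C

By spherical symmetry E is radial; choose a Gaussian sphere of radius r = 12.8 cm (r > 9.94 cm, enclosing both).
Q_enc = (5.1 μC) + (5.78 μC) = 1.088e-5 C.
By Gauss's law, ∮E·dA = E·4πr² = Q_enc/ε₀.
E = k|Q_enc|/r² = (8.99×10^9)(1.088e-5)/(0.128)² = 5.97×10^6 N/C.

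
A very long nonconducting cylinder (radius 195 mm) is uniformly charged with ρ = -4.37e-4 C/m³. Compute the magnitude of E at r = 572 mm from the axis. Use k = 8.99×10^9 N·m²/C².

E ≈ 1.64e6 V/m

Take a coaxial cylindrical Gaussian surface of radius r = 572 mm and length L (r > 195 mm, full cross-section enclosed).
λ_enc = ρ·πR² = (-4.37×10^-4)π(0.195)² = -5.22×10^-5 C/m.
Since E is radial and uniform over the curved surface, Φ = E·2πrL = Q_enc/ε₀ = λ_enc L/ε₀.
E = 2k|λ_enc|/r = 2(8.99×10^9)(5.22×10^-5)/(0.572) = 1.64×10^6 N/C.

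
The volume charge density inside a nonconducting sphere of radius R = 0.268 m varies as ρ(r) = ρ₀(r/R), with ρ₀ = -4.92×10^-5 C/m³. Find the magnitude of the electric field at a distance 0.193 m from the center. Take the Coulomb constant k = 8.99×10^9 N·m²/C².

Take a concentric spherical Gaussian surface of radius r = 0.193 m (r < R).
Q_enc = ∫₀^r ρ(r')·4πr'² dr' = (4πρ₀/R) ∫₀^r r'^3 dr' = 4πρ₀ r^4/(4·R) = -8.002×10^-7 C.
By Gauss's law, ∮E·dA = E·4πr² = Q_enc/ε₀.
E = k|Q_enc|/r² = (8.99×10^9)(8.002×10^-7)/(0.193)² = 1.93×10^5 N/C.

1.93e5 N/C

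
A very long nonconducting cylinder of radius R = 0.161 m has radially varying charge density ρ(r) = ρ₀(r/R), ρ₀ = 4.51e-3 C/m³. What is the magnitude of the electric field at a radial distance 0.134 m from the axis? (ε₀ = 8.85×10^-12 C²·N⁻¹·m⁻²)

E ≈ 1.89×10^7 N/C

Choose a coaxial cylinder of radius r = 0.134 m (arbitrary length L) as the Gaussian surface (r < R).
λ_enc = ∫₀^r ρ(r')·2πr' dr' = (2πρ₀/R)·r^3/3 = 1.412×10^-4 C/m.
Since E is radial and uniform over the curved surface, Φ = E·2πrL = Q_enc/ε₀ = λ_enc L/ε₀.
E = |λ_enc|/(2πε₀r) = (1.412×10^-4)/(2π·8.85×10^-12·0.134) = 1.89×10^7 N/C.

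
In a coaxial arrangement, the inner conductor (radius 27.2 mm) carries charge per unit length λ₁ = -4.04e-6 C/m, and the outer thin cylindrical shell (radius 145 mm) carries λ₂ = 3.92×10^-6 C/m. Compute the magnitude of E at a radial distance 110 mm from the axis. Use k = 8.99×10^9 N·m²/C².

Take a coaxial cylindrical Gaussian surface of radius r = 110 mm and length L (between the conductors, 27.2 mm < r < 145 mm).
Only the inner wire is enclosed; the outer shell contributes nothing inside itself. λ_enc = λ₁ = -4.04×10^-6 C/m.
Gauss's law: E·2πrL = λ_enc L/ε₀.
E = 2k|λ_enc|/r = 2(8.99×10^9)(4.04e-6)/(0.11) = 6.60×10^5 N/C.

|E| ≈ 6.60e5 N/C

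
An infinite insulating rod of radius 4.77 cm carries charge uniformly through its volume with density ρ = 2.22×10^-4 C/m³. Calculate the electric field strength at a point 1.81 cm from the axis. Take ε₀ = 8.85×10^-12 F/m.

2.27e5 V/m

Take a coaxial cylindrical Gaussian surface of radius r = 1.81 cm and length L (r < R).
Charge inside radius r per length L is ρ·πr²·L, so λ_enc = ρπr² = 2.285×10^-7 C/m.
By Gauss's law (flux through the curved wall only), E·2πrL = λ_enc L/ε₀.
E = |λ_enc|/(2πε₀r) = (2.285×10^-7)/(2π·8.85×10^-12·0.0181) = 2.27×10^5 N/C.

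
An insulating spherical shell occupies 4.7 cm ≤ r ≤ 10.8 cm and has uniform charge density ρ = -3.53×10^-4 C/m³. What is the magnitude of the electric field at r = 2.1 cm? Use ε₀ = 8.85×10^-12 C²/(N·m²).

E = 0

Take a concentric spherical Gaussian surface of radius r = 2.1 cm (r < 4.7 cm, inside the empty cavity).
No charge is enclosed, so by Gauss's law E·4πr² = 0 ⇒ E = 0.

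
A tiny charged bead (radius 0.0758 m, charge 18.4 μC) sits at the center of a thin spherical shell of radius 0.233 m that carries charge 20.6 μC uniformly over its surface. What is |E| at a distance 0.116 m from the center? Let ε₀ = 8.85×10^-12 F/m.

Take a concentric spherical Gaussian surface of radius r = 0.116 m (between the bodies, 0.0758 m < r < 0.233 m).
The shell at 0.233 m lies outside the Gaussian surface, so Q_enc = 18.4 μC = 1.84×10^-5 C.
Gauss's law: E·4πr² = Q_enc/ε₀.
E = |Q_enc|/(4πε₀r²) = (1.84e-5)/(4π·8.85×10^-12·(0.116)²) = 1.23×10^7 N/C.

1.23×10^7 N/C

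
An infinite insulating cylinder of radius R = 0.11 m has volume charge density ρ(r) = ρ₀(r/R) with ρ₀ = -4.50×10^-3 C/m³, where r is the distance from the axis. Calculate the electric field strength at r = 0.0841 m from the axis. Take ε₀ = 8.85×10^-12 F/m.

|E| ≈ 1.09e7 N/C

Take a coaxial cylindrical Gaussian surface of radius r = 0.0841 m and length L (r < R).
λ_enc = ∫₀^r ρ(r')·2πr' dr' = (2πρ₀/R)·r^3/3 = -5.096e-5 C/m.
Since E is radial and uniform over the curved surface, Φ = E·2πrL = Q_enc/ε₀ = λ_enc L/ε₀.
E = |λ_enc|/(2πε₀r) = (5.096×10^-5)/(2π·8.85×10^-12·0.0841) = 1.09×10^7 N/C.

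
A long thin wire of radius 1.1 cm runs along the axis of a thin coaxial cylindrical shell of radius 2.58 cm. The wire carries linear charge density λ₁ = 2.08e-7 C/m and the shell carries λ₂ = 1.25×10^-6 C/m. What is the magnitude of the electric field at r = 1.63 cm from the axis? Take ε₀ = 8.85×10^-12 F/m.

Coaxial Gaussian cylinder, radius r = 1.63 cm, length L (between the conductors, 1.1 cm < r < 2.58 cm).
Only the inner wire is enclosed; the outer shell contributes nothing inside itself. λ_enc = λ₁ = 2.08×10^-7 C/m.
Applying ∮E·dA = Q_enc/ε₀ with the end caps contributing no flux:
E = |λ_enc|/(2πε₀r) = (2.08×10^-7)/(2π·8.85×10^-12·0.0163) = 2.29×10^5 N/C.

|E| = 2.29×10^5 N/C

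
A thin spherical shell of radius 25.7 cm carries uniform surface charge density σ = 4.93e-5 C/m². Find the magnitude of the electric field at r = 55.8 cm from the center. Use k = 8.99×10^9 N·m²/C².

E ≈ 1.18e6 V/m

Symmetry ⇒ E = E(r) r̂. Gaussian sphere of radius r = 55.8 cm (r > 25.7 cm).
The entire shell is enclosed: Q_enc = σ·4πR² = (4.93e-5)·4π·(0.257)² = 4.092×10^-5 C.
Gauss's law: E·4πr² = Q_enc/ε₀.
E = k|Q_enc|/r² = (8.99×10^9)(4.092×10^-5)/(0.558)² = 1.18×10^6 N/C.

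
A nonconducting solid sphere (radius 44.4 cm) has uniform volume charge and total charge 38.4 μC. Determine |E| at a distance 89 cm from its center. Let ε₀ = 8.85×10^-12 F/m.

Symmetry ⇒ E = E(r) r̂. Gaussian sphere of radius r = 89 cm (r > R, so the entire charge is enclosed).
Q_enc = 38.4 μC = 3.84×10^-5 C.
Applying ∮E·dA = Q_enc/ε₀ with Φ = E(4πr²):
E = |Q_enc|/(4πε₀r²) = (3.84×10^-5)/(4π·8.85×10^-12·(0.89)²) = 4.36×10^5 N/C.

|E| = 4.36×10^5 V/m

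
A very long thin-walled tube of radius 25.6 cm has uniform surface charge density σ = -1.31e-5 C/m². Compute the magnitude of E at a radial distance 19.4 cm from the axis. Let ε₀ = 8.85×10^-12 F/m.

By cylindrical symmetry E is radial; use a coaxial Gaussian cylinder of radius 19.4 cm and length L (r < 25.6 cm, inside the shell).
No charge is enclosed, so Gauss's law gives E·2πrL = 0 ⇒ E = 0.

|E| = 0 V/m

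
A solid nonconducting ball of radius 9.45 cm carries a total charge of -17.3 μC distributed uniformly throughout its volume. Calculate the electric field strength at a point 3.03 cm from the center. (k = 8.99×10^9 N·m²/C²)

By spherical symmetry E is radial; choose a Gaussian sphere of radius r = 3.03 cm (r < R).
For a uniform sphere the enclosed fraction is (r/R)³, so Q_enc = (-17.3 μC)(0.0303/0.0945)³ = -5.703×10^-7 C.
Since E is radial and uniform over the Gaussian sphere, Φ = E·4πr² = Q_enc/ε₀.
E = k|Q_enc|/r² = (8.99×10^9)(5.703e-7)/(0.0303)² = 5.58×10^6 N/C.

E ≈ 5.58×10^6 N/C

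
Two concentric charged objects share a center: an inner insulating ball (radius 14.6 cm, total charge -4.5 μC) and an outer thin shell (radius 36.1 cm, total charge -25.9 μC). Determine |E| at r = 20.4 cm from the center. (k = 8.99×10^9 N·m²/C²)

Take a concentric spherical Gaussian surface of radius r = 20.4 cm (between the bodies, 14.6 cm < r < 36.1 cm).
Only the inner charge is enclosed; the outer shell contributes nothing inside itself. Q_enc = -4.5 μC = -4.50e-6 C.
Gauss's law: E·4πr² = Q_enc/ε₀.
E = k|Q_enc|/r² = (8.99×10^9)(4.50×10^-6)/(0.204)² = 9.72×10^5 N/C.

9.72e5 V/m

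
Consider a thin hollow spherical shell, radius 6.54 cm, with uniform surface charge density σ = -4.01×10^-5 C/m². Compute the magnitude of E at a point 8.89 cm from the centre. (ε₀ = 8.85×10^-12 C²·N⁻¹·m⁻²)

2.45×10^6 V/m

By spherical symmetry E is radial; choose a Gaussian sphere of radius r = 8.89 cm (r > 6.54 cm).
The entire shell is enclosed: Q_enc = σ·4πR² = (-4.01×10^-5)·4π·(0.0654)² = -2.155×10^-6 C.
Gauss's law: E·4πr² = Q_enc/ε₀.
E = |Q_enc|/(4πε₀r²) = (2.155×10^-6)/(4π·8.85×10^-12·(0.0889)²) = 2.45e6 N/C.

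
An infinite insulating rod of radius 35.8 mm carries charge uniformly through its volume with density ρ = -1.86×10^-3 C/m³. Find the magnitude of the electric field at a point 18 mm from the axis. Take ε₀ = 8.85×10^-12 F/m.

Choose a coaxial cylinder of radius r = 18 mm (arbitrary length L) as the Gaussian surface (r < R).
Charge inside radius r per length L is ρ·πr²·L, so λ_enc = ρπr² = -1.893×10^-6 C/m.
Gauss's law: E·2πrL = λ_enc L/ε₀.
E = |λ_enc|/(2πε₀r) = (1.893×10^-6)/(2π·8.85×10^-12·0.018) = 1.89×10^6 N/C.

|E| ≈ 1.89×10^6 N/C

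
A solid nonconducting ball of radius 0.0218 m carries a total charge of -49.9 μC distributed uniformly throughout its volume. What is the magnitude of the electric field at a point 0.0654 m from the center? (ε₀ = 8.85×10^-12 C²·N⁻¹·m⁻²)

|E| ≈ 1.05×10^8 N/C

By spherical symmetry E is radial; choose a Gaussian sphere of radius r = 0.0654 m (r > R, so the entire charge is enclosed).
Q_enc = -49.9 μC = -4.99e-5 C.
Applying ∮E·dA = Q_enc/ε₀ with Φ = E(4πr²):
E = |Q_enc|/(4πε₀r²) = (4.99×10^-5)/(4π·8.85×10^-12·(0.0654)²) = 1.05×10^8 N/C.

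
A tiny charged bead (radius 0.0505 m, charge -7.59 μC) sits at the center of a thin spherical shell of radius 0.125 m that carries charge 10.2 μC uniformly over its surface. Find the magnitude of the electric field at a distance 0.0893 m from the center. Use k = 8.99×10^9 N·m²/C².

E = 8.56×10^6 N/C

Symmetry ⇒ E = E(r) r̂. Gaussian sphere of radius r = 0.0893 m (between the bodies, 0.0505 m < r < 0.125 m).
Only the inner charge is enclosed; the outer shell contributes nothing inside itself. Q_enc = -7.59 μC = -7.59×10^-6 C.
By Gauss's law, ∮E·dA = E·4πr² = Q_enc/ε₀.
E = k|Q_enc|/r² = (8.99×10^9)(7.59e-6)/(0.0893)² = 8.56e6 N/C.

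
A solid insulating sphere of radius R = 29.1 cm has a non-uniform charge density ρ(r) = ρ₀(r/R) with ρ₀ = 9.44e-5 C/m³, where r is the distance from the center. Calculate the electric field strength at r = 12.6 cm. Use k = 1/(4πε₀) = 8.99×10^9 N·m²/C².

By spherical symmetry E is radial; choose a Gaussian sphere of radius r = 12.6 cm (r < R).
Q_enc = ∫₀^r ρ(r')·4πr'² dr' = (4πρ₀/R) ∫₀^r r'^3 dr' = 4πρ₀ r^4/(4·R) = 2.569e-7 C.
Since E is radial and uniform over the Gaussian sphere, Φ = E·4πr² = Q_enc/ε₀.
E = k|Q_enc|/r² = (8.99×10^9)(2.569×10^-7)/(0.126)² = 1.45×10^5 N/C.

1.45×10^5 N/C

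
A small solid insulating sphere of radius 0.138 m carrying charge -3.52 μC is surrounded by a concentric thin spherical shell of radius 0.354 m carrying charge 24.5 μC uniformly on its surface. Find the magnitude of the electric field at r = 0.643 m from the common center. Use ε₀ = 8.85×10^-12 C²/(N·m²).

Take a concentric spherical Gaussian surface of radius r = 0.643 m (r > 0.354 m, enclosing both).
Q_enc = (-3.52 μC) + (24.5 μC) = 2.098×10^-5 C.
By Gauss's law, ∮E·dA = E·4πr² = Q_enc/ε₀.
E = |Q_enc|/(4πε₀r²) = (2.098×10^-5)/(4π·8.85×10^-12·(0.643)²) = 4.56×10^5 N/C.

E = 4.56×10^5 N/C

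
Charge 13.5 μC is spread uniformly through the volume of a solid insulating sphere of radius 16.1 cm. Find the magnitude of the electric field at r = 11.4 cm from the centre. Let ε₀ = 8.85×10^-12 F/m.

E = 3.32×10^6 N/C

Symmetry ⇒ E = E(r) r̂. Gaussian sphere of radius r = 11.4 cm (r < R).
For a uniform sphere the enclosed fraction is (r/R)³, so Q_enc = (13.5 μC)(0.114/0.161)³ = 4.793e-6 C.
Applying ∮E·dA = Q_enc/ε₀ with Φ = E(4πr²):
E = |Q_enc|/(4πε₀r²) = (4.793×10^-6)/(4π·8.85×10^-12·(0.114)²) = 3.32×10^6 N/C.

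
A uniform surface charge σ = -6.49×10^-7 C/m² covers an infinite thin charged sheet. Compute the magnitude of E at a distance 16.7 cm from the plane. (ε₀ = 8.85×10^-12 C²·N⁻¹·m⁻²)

|E| = 3.67×10^4 N/C

By planar symmetry E is perpendicular to the sheet and uniform; use a Gaussian pillbox with flat faces of area A on each side of the sheet.
Flux Φ = 2EA and Q_enc = σA, so 2EA = σA/ε₀ ⇒ E = |σ|/(2ε₀), independent of distance.
E = |σ|/(2ε₀) = (6.49×10^-7)/(2·8.85×10^-12) = 3.67e4 N/C.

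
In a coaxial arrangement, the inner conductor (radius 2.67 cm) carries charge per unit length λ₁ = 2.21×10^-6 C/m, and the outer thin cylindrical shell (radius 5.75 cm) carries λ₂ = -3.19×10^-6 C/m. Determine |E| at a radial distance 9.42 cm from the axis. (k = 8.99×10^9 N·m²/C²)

Coaxial Gaussian cylinder, radius r = 9.42 cm, length L (r > 5.75 cm, enclosing both).
λ_enc = λ₁ + λ₂ = (2.21e-6) + (-3.19e-6) = -9.80×10^-7 C/m.
Gauss's law: E·2πrL = λ_enc L/ε₀.
E = 2k|λ_enc|/r = 2(8.99×10^9)(9.80e-7)/(0.0942) = 1.87e5 N/C.

E = 1.87×10^5 V/m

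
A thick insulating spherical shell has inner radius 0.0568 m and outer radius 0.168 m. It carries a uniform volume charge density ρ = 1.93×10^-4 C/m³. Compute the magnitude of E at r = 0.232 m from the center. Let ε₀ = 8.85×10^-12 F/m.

|E| ≈ 6.16×10^5 N/C

Take a concentric spherical Gaussian surface of radius r = 0.232 m (r > 0.168 m, enclosing the whole shell).
Q_enc = ρ·(4π/3)(b³ − a³) = (1.93e-4)·(4π/3)·((0.168)³ − (0.0568)³) = 3.685×10^-6 C.
Applying ∮E·dA = Q_enc/ε₀ with Φ = E(4πr²):
E = |Q_enc|/(4πε₀r²) = (3.685×10^-6)/(4π·8.85×10^-12·(0.232)²) = 6.16e5 N/C.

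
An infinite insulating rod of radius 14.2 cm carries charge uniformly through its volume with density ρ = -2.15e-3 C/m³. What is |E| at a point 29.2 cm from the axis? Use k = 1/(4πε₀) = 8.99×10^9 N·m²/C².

Take a coaxial cylindrical Gaussian surface of radius r = 29.2 cm and length L (r > 14.2 cm, full cross-section enclosed).
λ_enc = ρ·πR² = (-2.15e-3)π(0.142)² = -1.362e-4 C/m.
By Gauss's law (flux through the curved wall only), E·2πrL = λ_enc L/ε₀.
E = 2k|λ_enc|/r = 2(8.99×10^9)(1.362×10^-4)/(0.292) = 8.39e6 N/C.

E = 8.39×10^6 V/m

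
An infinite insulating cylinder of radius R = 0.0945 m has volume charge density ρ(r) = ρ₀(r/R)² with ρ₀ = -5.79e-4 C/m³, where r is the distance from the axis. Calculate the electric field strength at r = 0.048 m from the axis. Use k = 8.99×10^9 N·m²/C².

Choose a coaxial cylinder of radius r = 0.048 m (arbitrary length L) as the Gaussian surface (r < R).
λ_enc = ∫₀^r ρ(r')·2πr' dr' = (2πρ₀/R²)·r^4/4 = -5.406e-7 C/m.
Gauss's law: E·2πrL = λ_enc L/ε₀.
E = 2k|λ_enc|/r = 2(8.99×10^9)(5.406×10^-7)/(0.048) = 2.03×10^5 N/C.

2.03e5 N/C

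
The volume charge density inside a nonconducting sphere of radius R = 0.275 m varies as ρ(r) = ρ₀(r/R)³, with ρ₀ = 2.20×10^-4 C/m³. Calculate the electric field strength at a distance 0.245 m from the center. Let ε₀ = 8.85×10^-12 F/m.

7.18×10^5 N/C

Symmetry ⇒ E = E(r) r̂. Gaussian sphere of radius r = 0.245 m (r < R).
Integrate the density: Q_enc = 4π ∫₀^r ρ₀(r'/R)^3 r'² dr' = 4πρ₀ r^6/(6·R³) = 4.792e-6 C.
Gauss's law: E·4πr² = Q_enc/ε₀.
E = |Q_enc|/(4πε₀r²) = (4.792×10^-6)/(4π·8.85×10^-12·(0.245)²) = 7.18×10^5 N/C.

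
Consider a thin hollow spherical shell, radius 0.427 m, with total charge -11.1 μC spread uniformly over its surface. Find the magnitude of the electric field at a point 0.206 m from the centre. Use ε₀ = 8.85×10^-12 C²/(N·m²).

Use a concentric Gaussian sphere at r = 0.206 m (inside the shell, r < 0.427 m).
All the charge is outside the Gaussian surface: Q_enc = 0, hence E = 0 everywhere inside the shell.

E = 0 (no enclosed charge)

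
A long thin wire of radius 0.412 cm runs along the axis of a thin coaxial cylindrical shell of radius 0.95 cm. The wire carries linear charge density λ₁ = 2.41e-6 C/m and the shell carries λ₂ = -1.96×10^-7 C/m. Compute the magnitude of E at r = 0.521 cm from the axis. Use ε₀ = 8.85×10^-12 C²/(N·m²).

|E| ≈ 8.32×10^6 V/m

Take a coaxial cylindrical Gaussian surface of radius r = 0.521 cm and length L (between the conductors, 0.412 cm < r < 0.95 cm).
Only the inner wire is enclosed; the outer shell contributes nothing inside itself. λ_enc = λ₁ = 2.41e-6 C/m.
By Gauss's law (flux through the curved wall only), E·2πrL = λ_enc L/ε₀.
E = |λ_enc|/(2πε₀r) = (2.41e-6)/(2π·8.85×10^-12·0.00521) = 8.32×10^6 N/C.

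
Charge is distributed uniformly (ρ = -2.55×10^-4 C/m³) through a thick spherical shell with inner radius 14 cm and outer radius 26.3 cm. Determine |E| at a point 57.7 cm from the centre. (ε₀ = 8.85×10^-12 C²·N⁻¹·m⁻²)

Symmetry ⇒ E = E(r) r̂. Gaussian sphere of radius r = 57.7 cm (r > 26.3 cm, enclosing the whole shell).
Q_enc = ρ·(4π/3)(b³ − a³) = (-2.55×10^-4)·(4π/3)·((0.263)³ − (0.14)³) = -1.65e-5 C.
By Gauss's law, ∮E·dA = E·4πr² = Q_enc/ε₀.
E = |Q_enc|/(4πε₀r²) = (1.65e-5)/(4π·8.85×10^-12·(0.577)²) = 4.46×10^5 N/C.

E = 4.46×10^5 N/C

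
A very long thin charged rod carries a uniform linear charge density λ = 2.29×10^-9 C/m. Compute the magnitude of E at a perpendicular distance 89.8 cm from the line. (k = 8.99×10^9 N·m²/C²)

E = 45.9 N/C

By cylindrical symmetry E is radial; use a coaxial Gaussian cylinder of radius 89.8 cm and length L.
Q_enc = λL, so λ_enc = 2.29×10^-9 C/m.
Since E is radial and uniform over the curved surface, Φ = E·2πrL = Q_enc/ε₀ = λ_enc L/ε₀.
E = 2k|λ_enc|/r = 2(8.99×10^9)(2.29e-9)/(0.898) = 45.9 N/C.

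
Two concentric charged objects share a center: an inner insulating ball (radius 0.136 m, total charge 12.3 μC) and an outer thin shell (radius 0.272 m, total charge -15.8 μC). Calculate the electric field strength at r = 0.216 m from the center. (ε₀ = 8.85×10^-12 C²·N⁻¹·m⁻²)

Symmetry ⇒ E = E(r) r̂. Gaussian sphere of radius r = 0.216 m (between the bodies, 0.136 m < r < 0.272 m).
Only the inner charge is enclosed; the outer shell contributes nothing inside itself. Q_enc = 12.3 μC = 1.23e-5 C.
Gauss's law: E·4πr² = Q_enc/ε₀.
E = |Q_enc|/(4πε₀r²) = (1.23×10^-5)/(4π·8.85×10^-12·(0.216)²) = 2.37e6 N/C.

E ≈ 2.37e6 N/C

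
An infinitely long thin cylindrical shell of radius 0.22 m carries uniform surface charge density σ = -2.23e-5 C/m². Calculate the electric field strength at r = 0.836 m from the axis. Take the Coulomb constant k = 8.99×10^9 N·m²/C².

By cylindrical symmetry E is radial; use a coaxial Gaussian cylinder of radius 0.836 m and length L (r > 0.22 m).
The whole shell is enclosed: λ_enc = σ·2πR = (-2.23×10^-5)·2π·(0.22) = -3.083×10^-5 C/m.
Since E is radial and uniform over the curved surface, Φ = E·2πrL = Q_enc/ε₀ = λ_enc L/ε₀.
E = 2k|λ_enc|/r = 2(8.99×10^9)(3.083e-5)/(0.836) = 6.63×10^5 N/C.

E ≈ 6.63e5 V/m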